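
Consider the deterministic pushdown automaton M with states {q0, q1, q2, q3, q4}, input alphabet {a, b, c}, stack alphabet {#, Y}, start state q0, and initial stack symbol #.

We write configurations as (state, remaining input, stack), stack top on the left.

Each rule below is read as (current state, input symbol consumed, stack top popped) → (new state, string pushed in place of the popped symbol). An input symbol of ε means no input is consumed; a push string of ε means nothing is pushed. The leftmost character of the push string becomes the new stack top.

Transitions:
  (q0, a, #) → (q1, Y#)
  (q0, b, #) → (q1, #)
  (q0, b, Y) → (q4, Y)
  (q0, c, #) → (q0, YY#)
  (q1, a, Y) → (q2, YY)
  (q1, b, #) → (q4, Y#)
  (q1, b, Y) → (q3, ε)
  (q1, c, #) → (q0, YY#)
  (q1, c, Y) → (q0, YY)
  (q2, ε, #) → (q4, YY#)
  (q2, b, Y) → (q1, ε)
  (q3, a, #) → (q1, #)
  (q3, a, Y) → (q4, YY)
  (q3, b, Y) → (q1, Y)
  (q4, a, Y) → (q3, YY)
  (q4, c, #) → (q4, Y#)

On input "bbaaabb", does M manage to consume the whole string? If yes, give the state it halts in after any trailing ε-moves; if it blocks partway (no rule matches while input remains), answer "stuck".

(q0, bbaaabb, #)
  read b, top #: go to q1, push # → (q1, baaabb, #)
  read b, top #: go to q4, push Y# → (q4, aaabb, Y#)
  read a, top Y: go to q3, push YY → (q3, aabb, YY#)
  read a, top Y: go to q4, push YY → (q4, abb, YYY#)
  read a, top Y: go to q3, push YY → (q3, bb, YYYY#)
  read b, top Y: go to q1, push Y → (q1, b, YYYY#)
  read b, top Y: go to q3, push ε → (q3, ε, YYY#)
All input consumed; M is in state q3.

q3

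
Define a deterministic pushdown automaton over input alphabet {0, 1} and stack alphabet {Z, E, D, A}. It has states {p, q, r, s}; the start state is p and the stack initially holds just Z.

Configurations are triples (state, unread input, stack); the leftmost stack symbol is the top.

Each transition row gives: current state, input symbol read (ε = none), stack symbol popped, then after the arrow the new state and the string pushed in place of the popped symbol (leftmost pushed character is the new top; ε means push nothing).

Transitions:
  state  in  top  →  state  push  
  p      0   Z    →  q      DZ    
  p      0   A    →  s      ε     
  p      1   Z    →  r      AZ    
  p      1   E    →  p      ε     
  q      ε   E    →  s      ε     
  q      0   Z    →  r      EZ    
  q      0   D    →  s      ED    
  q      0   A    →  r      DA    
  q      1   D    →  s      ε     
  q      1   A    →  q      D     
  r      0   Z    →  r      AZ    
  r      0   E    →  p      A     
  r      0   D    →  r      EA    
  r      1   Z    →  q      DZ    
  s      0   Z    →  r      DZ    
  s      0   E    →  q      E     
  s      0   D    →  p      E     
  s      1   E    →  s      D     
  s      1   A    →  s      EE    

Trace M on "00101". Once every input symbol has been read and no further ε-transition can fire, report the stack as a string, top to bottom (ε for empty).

DZ

(p, 00101, Z)
  read 0, top Z: go to q, push DZ → (q, 0101, DZ)
  read 0, top D: go to s, push ED → (s, 101, EDZ)
  read 1, top E: go to s, push D → (s, 01, DDZ)
  read 0, top D: go to p, push E → (p, 1, EDZ)
  read 1, top E: go to p, push ε → (p, ε, DZ)
All input consumed in state p with stack DZ.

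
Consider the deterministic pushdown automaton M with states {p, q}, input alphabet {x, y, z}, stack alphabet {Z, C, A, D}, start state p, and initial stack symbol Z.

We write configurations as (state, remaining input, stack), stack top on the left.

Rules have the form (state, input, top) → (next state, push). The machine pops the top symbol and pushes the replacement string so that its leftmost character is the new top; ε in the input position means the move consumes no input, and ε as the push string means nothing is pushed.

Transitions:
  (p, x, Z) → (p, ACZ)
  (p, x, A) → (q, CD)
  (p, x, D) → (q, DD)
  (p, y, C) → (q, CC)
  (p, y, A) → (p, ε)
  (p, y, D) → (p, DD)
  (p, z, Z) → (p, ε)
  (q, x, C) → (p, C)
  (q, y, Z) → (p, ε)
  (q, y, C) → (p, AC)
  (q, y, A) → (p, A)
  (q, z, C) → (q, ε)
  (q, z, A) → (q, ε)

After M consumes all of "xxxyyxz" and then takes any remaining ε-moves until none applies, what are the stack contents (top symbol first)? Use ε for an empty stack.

DCCDCZ

(p, xxxyyxz, Z)
  read x, top Z: go to p, push ACZ → (p, xxyyxz, ACZ)
  read x, top A: go to q, push CD → (q, xyyxz, CDCZ)
  read x, top C: go to p, push C → (p, yyxz, CDCZ)
  read y, top C: go to q, push CC → (q, yxz, CCDCZ)
  read y, top C: go to p, push AC → (p, xz, ACCDCZ)
  read x, top A: go to q, push CD → (q, z, CDCCDCZ)
  read z, top C: go to q, push ε → (q, ε, DCCDCZ)
All input consumed in state q with stack DCCDCZ.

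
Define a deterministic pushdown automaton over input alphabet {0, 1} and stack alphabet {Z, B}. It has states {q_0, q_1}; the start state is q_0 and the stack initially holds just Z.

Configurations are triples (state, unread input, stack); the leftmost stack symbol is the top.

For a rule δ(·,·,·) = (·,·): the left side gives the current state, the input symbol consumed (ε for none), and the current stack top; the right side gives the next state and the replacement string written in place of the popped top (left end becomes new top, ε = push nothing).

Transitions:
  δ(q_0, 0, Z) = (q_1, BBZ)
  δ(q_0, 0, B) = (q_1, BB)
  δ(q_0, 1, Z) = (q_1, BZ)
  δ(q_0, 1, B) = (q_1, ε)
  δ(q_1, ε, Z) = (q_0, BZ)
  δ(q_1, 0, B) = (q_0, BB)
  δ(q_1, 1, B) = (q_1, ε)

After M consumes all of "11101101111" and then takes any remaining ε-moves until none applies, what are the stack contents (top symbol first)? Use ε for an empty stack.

BZ

(q_0, 11101101111, Z) ⊢ (q_1, 1101101111, BZ) ⊢ (q_1, 101101111, Z) ⊢ (q_0, 101101111, BZ) ⊢ (q_1, 01101111, Z) ⊢ (q_0, 01101111, BZ) ⊢ (q_1, 1101111, BBZ) ⊢ (q_1, 101111, BZ) ⊢ (q_1, 01111, Z) ⊢ (q_0, 01111, BZ) ⊢ (q_1, 1111, BBZ) ⊢ (q_1, 111, BZ) ⊢ (q_1, 11, Z) ⊢ (q_0, 11, BZ) ⊢ (q_1, 1, Z) ⊢ (q_0, 1, BZ) ⊢ (q_1, ε, Z) ⊢ (q_0, ε, BZ)
All input consumed in state q_0 with stack BZ.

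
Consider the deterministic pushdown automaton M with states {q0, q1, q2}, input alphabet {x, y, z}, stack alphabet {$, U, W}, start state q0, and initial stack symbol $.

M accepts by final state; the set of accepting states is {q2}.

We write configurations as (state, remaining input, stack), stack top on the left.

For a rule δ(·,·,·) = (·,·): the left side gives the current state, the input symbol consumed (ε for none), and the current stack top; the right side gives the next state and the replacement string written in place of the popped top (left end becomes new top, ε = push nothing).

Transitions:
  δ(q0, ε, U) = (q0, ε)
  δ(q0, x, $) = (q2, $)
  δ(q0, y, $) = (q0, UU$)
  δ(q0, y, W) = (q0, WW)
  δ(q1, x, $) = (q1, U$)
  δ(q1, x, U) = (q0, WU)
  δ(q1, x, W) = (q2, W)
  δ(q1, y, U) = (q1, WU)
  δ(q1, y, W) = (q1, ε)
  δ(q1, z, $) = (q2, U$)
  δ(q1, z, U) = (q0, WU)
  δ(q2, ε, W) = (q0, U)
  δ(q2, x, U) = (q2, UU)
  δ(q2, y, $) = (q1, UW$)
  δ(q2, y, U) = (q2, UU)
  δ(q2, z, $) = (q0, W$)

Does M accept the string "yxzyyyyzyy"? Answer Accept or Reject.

Reject

(q0, yxzyyyyzyy, $)
  read y, top $: go to q0, push UU$ → (q0, xzyyyyzyy, UU$)
  ε-move, top U: go to q0, push ε → (q0, xzyyyyzyy, U$)
  ε-move, top U: go to q0, push ε → (q0, xzyyyyzyy, $)
  read x, top $: go to q2, push $ → (q2, zyyyyzyy, $)
  read z, top $: go to q0, push W$ → (q0, yyyyzyy, W$)
  read y, top W: go to q0, push WW → (q0, yyyzyy, WW$)
  read y, top W: go to q0, push WW → (q0, yyzyy, WWW$)
  read y, top W: go to q0, push WW → (q0, yzyy, WWWW$)
  read y, top W: go to q0, push WW → (q0, zyy, WWWWW$)
No transition applies at (q0, zyy, WWWWW$); input not fully consumed.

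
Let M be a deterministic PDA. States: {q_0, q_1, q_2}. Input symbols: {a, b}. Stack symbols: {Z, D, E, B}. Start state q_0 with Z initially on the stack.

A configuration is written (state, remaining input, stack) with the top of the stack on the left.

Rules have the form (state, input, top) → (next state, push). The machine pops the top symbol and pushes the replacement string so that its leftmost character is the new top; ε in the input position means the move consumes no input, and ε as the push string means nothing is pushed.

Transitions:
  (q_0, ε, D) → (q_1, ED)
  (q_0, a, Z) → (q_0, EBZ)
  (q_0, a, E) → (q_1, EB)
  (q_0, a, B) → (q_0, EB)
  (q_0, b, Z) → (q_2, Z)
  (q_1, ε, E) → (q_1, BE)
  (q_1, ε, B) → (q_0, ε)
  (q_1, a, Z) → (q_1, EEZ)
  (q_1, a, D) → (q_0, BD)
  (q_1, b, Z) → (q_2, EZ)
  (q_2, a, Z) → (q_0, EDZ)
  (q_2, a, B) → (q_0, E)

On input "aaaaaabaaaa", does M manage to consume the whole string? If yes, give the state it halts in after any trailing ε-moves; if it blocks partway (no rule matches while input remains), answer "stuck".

(q_0, aaaaaabaaaa, Z)
  read a, top Z: go to q_0, push EBZ → (q_0, aaaaabaaaa, EBZ)
  read a, top E: go to q_1, push EB → (q_1, aaaabaaaa, EBBZ)
  ε-move, top E: go to q_1, push BE → (q_1, aaaabaaaa, BEBBZ)
  ε-move, top B: go to q_0, push ε → (q_0, aaaabaaaa, EBBZ)
  read a, top E: go to q_1, push EB → (q_1, aaabaaaa, EBBBZ)
  ε-move, top E: go to q_1, push BE → (q_1, aaabaaaa, BEBBBZ)
  ε-move, top B: go to q_0, push ε → (q_0, aaabaaaa, EBBBZ)
  read a, top E: go to q_1, push EB → (q_1, aabaaaa, EBBBBZ)
  ε-move, top E: go to q_1, push BE → (q_1, aabaaaa, BEBBBBZ)
  ε-move, top B: go to q_0, push ε → (q_0, aabaaaa, EBBBBZ)
  read a, top E: go to q_1, push EB → (q_1, abaaaa, EBBBBBZ)
  ε-move, top E: go to q_1, push BE → (q_1, abaaaa, BEBBBBBZ)
  ε-move, top B: go to q_0, push ε → (q_0, abaaaa, EBBBBBZ)
  read a, top E: go to q_1, push EB → (q_1, baaaa, EBBBBBBZ)
  ε-move, top E: go to q_1, push BE → (q_1, baaaa, BEBBBBBBZ)
  ε-move, top B: go to q_0, push ε → (q_0, baaaa, EBBBBBBZ)
No transition for (q_0, b, top E); M blocks with input baaaa remaining.

stuck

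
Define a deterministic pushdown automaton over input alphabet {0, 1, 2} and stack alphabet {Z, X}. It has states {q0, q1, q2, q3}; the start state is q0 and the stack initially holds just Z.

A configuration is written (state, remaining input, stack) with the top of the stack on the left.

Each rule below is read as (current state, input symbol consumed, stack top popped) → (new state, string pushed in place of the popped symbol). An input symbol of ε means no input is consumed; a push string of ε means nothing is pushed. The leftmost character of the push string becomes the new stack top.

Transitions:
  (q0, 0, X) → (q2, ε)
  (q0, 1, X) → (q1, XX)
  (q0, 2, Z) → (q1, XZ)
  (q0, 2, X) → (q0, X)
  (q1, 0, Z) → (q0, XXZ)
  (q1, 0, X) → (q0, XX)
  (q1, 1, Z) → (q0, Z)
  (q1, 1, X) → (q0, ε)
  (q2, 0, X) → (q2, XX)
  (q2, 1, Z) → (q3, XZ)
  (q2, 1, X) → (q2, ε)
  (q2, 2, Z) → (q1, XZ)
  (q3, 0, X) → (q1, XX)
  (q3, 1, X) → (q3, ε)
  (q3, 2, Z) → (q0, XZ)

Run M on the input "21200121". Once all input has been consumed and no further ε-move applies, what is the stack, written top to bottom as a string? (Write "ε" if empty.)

Z

(q0, 21200121, Z) ⊢ (q1, 1200121, XZ) ⊢ (q0, 200121, Z) ⊢ (q1, 00121, XZ) ⊢ (q0, 0121, XXZ) ⊢ (q2, 121, XZ) ⊢ (q2, 21, Z) ⊢ (q1, 1, XZ) ⊢ (q0, ε, Z)
All input consumed in state q0 with stack Z.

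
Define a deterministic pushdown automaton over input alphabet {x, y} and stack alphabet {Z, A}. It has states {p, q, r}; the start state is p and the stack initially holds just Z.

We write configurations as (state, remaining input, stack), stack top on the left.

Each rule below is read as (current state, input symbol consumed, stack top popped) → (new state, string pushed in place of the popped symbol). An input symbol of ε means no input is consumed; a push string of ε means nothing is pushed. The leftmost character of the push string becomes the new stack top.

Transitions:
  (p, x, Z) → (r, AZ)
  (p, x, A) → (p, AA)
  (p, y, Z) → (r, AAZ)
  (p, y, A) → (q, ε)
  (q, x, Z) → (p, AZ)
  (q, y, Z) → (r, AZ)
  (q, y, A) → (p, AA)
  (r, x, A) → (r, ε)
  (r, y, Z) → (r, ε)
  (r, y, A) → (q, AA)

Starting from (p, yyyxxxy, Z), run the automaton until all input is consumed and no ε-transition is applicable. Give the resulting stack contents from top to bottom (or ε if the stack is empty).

AAAAAAZ

(p, yyyxxxy, Z)
  read y, top Z: go to r, push AAZ → (r, yyxxxy, AAZ)
  read y, top A: go to q, push AA → (q, yxxxy, AAAZ)
  read y, top A: go to p, push AA → (p, xxxy, AAAAZ)
  read x, top A: go to p, push AA → (p, xxy, AAAAAZ)
  read x, top A: go to p, push AA → (p, xy, AAAAAAZ)
  read x, top A: go to p, push AA → (p, y, AAAAAAAZ)
  read y, top A: go to q, push ε → (q, ε, AAAAAAZ)
All input consumed in state q with stack AAAAAAZ.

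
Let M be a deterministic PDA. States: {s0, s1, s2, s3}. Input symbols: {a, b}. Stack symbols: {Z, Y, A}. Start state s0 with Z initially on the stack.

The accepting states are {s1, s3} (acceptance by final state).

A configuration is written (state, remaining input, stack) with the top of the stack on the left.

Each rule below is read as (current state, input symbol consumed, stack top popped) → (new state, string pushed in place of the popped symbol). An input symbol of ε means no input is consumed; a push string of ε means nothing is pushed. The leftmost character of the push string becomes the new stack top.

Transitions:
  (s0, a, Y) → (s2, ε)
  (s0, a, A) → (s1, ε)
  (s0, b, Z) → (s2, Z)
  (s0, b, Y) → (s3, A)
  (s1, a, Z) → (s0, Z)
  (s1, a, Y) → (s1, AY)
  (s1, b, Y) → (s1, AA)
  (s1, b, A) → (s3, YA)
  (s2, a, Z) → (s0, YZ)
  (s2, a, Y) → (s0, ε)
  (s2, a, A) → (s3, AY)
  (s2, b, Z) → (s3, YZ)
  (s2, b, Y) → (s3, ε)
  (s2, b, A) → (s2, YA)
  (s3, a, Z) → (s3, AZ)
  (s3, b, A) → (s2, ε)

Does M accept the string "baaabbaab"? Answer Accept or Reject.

Accept

(s0, baaabbaab, Z)
  read b, top Z: go to s2, push Z → (s2, aaabbaab, Z)
  read a, top Z: go to s0, push YZ → (s0, aabbaab, YZ)
  read a, top Y: go to s2, push ε → (s2, abbaab, Z)
  read a, top Z: go to s0, push YZ → (s0, bbaab, YZ)
  read b, top Y: go to s3, push A → (s3, baab, AZ)
  read b, top A: go to s2, push ε → (s2, aab, Z)
  read a, top Z: go to s0, push YZ → (s0, ab, YZ)
  read a, top Y: go to s2, push ε → (s2, b, Z)
  read b, top Z: go to s3, push YZ → (s3, ε, YZ)
All input consumed; state s3 ∈ F.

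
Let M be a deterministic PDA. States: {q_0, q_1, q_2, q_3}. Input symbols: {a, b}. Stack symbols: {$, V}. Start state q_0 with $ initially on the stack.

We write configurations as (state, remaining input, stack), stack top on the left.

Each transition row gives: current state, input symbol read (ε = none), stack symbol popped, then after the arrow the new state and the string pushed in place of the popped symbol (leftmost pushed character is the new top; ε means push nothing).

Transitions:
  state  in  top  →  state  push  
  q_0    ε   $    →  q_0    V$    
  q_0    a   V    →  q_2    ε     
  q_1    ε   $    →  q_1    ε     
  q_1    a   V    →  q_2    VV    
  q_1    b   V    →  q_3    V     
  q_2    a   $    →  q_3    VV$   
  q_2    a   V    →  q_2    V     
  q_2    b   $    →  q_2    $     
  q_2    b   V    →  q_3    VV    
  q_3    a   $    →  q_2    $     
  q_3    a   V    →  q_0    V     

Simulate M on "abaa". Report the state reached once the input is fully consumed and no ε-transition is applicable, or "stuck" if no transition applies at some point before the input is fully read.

(q_0, abaa, $) ⊢ (q_0, abaa, V$) ⊢ (q_2, baa, $) ⊢ (q_2, aa, $) ⊢ (q_3, a, VV$) ⊢ (q_0, ε, VV$)
All input consumed; M is in state q_0.

q_0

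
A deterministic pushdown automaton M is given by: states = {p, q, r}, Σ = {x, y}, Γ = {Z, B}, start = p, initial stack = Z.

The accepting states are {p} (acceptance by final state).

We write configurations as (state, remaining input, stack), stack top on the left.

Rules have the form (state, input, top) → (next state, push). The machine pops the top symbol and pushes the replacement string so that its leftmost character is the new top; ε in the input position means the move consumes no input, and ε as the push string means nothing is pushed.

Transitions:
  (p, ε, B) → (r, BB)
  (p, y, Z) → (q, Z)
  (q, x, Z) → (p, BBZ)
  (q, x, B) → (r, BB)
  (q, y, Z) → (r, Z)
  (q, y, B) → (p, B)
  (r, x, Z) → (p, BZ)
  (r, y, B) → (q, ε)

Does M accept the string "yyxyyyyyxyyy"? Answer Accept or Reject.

Reject

(p, yyxyyyyyxyyy, Z)
  read y, top Z: go to q, push Z → (q, yxyyyyyxyyy, Z)
  read y, top Z: go to r, push Z → (r, xyyyyyxyyy, Z)
  read x, top Z: go to p, push BZ → (p, yyyyyxyyy, BZ)
  ε-move, top B: go to r, push BB → (r, yyyyyxyyy, BBZ)
  read y, top B: go to q, push ε → (q, yyyyxyyy, BZ)
  read y, top B: go to p, push B → (p, yyyxyyy, BZ)
  ε-move, top B: go to r, push BB → (r, yyyxyyy, BBZ)
  read y, top B: go to q, push ε → (q, yyxyyy, BZ)
  read y, top B: go to p, push B → (p, yxyyy, BZ)
  ε-move, top B: go to r, push BB → (r, yxyyy, BBZ)
  read y, top B: go to q, push ε → (q, xyyy, BZ)
  read x, top B: go to r, push BB → (r, yyy, BBZ)
  read y, top B: go to q, push ε → (q, yy, BZ)
  read y, top B: go to p, push B → (p, y, BZ)
  ε-move, top B: go to r, push BB → (r, y, BBZ)
  read y, top B: go to q, push ε → (q, ε, BZ)
All input consumed; state q ∉ F and no further ε-move applies.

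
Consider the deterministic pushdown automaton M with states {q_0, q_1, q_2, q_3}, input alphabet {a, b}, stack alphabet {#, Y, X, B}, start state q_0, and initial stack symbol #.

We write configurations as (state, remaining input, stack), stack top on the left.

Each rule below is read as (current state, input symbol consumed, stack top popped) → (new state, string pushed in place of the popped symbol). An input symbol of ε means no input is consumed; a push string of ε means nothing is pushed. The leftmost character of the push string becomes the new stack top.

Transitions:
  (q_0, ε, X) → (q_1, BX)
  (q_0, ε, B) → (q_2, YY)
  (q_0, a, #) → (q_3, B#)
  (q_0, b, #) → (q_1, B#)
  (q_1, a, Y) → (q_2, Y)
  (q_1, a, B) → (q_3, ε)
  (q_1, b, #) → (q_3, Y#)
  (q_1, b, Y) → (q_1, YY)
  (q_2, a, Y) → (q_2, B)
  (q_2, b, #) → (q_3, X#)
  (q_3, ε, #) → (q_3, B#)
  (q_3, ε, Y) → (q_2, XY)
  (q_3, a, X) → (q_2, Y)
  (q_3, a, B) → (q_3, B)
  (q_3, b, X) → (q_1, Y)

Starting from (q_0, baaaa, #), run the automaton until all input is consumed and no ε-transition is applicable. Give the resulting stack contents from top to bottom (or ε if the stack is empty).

B#

(q_0, baaaa, #)
  read b, top #: go to q_1, push B# → (q_1, aaaa, B#)
  read a, top B: go to q_3, push ε → (q_3, aaa, #)
  ε-move, top #: go to q_3, push B# → (q_3, aaa, B#)
  read a, top B: go to q_3, push B → (q_3, aa, B#)
  read a, top B: go to q_3, push B → (q_3, a, B#)
  read a, top B: go to q_3, push B → (q_3, ε, B#)
All input consumed in state q_3 with stack B#.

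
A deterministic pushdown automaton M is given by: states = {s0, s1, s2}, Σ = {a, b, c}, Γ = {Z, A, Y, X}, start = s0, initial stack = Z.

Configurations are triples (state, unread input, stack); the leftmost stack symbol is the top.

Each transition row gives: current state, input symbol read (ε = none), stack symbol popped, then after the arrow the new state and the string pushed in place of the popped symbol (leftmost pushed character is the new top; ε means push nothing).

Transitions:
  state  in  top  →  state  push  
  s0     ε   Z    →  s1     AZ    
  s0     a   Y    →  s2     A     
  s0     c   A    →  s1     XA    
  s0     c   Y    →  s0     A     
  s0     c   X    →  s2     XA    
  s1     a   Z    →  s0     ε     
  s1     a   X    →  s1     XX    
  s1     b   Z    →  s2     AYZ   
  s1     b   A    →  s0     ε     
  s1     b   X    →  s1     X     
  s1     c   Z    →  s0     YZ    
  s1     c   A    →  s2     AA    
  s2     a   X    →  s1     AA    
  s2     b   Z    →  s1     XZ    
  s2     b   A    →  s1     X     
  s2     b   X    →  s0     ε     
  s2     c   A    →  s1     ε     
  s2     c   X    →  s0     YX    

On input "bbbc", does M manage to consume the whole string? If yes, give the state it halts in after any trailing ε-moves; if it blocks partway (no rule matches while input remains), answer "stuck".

s2

(s0, bbbc, Z)
  ε-move, top Z: go to s1, push AZ → (s1, bbbc, AZ)
  read b, top A: go to s0, push ε → (s0, bbc, Z)
  ε-move, top Z: go to s1, push AZ → (s1, bbc, AZ)
  read b, top A: go to s0, push ε → (s0, bc, Z)
  ε-move, top Z: go to s1, push AZ → (s1, bc, AZ)
  read b, top A: go to s0, push ε → (s0, c, Z)
  ε-move, top Z: go to s1, push AZ → (s1, c, AZ)
  read c, top A: go to s2, push AA → (s2, ε, AAZ)
All input consumed; M is in state s2.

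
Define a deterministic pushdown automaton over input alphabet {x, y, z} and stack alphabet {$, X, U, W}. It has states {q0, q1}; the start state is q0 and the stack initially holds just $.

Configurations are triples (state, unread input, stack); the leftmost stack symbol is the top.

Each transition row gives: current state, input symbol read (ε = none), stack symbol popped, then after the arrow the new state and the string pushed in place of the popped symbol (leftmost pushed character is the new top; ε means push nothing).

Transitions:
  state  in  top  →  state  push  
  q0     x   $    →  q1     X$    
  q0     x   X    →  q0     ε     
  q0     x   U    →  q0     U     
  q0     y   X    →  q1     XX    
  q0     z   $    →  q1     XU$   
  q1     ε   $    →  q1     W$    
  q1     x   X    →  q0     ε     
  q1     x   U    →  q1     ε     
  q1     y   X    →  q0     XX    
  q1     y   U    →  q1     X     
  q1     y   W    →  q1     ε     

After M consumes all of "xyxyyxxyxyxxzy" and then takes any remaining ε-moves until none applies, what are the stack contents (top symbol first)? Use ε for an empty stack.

XXU$

(q0, xyxyyxxyxyxxzy, $) ⊢ (q1, yxyyxxyxyxxzy, X$) ⊢ (q0, xyyxxyxyxxzy, XX$) ⊢ (q0, yyxxyxyxxzy, X$) ⊢ (q1, yxxyxyxxzy, XX$) ⊢ (q0, xxyxyxxzy, XXX$) ⊢ (q0, xyxyxxzy, XX$) ⊢ (q0, yxyxxzy, X$) ⊢ (q1, xyxxzy, XX$) ⊢ (q0, yxxzy, X$) ⊢ (q1, xxzy, XX$) ⊢ (q0, xzy, X$) ⊢ (q0, zy, $) ⊢ (q1, y, XU$) ⊢ (q0, ε, XXU$)
All input consumed in state q0 with stack XXU$.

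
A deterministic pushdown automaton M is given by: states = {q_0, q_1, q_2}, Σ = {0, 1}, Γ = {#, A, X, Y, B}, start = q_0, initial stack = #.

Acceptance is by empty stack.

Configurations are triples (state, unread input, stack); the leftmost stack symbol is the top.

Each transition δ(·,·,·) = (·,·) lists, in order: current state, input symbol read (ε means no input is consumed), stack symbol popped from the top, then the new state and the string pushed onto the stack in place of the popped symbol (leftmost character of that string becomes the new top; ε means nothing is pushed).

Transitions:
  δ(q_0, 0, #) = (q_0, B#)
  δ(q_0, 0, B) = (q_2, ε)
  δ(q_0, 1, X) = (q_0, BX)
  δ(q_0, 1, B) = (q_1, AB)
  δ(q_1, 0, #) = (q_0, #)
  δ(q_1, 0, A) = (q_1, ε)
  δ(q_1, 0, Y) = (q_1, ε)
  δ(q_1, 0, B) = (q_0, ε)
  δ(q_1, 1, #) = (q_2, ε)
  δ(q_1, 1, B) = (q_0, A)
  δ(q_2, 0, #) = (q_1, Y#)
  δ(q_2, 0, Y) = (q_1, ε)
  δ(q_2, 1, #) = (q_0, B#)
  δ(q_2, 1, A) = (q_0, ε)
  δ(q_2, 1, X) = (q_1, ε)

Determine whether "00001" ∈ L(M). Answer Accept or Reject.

Accept

(q_0, 00001, #)
  read 0, top #: go to q_0, push B# → (q_0, 0001, B#)
  read 0, top B: go to q_2, push ε → (q_2, 001, #)
  read 0, top #: go to q_1, push Y# → (q_1, 01, Y#)
  read 0, top Y: go to q_1, push ε → (q_1, 1, #)
  read 1, top #: go to q_2, push ε → (q_2, ε, ε)
All input consumed and the stack is empty.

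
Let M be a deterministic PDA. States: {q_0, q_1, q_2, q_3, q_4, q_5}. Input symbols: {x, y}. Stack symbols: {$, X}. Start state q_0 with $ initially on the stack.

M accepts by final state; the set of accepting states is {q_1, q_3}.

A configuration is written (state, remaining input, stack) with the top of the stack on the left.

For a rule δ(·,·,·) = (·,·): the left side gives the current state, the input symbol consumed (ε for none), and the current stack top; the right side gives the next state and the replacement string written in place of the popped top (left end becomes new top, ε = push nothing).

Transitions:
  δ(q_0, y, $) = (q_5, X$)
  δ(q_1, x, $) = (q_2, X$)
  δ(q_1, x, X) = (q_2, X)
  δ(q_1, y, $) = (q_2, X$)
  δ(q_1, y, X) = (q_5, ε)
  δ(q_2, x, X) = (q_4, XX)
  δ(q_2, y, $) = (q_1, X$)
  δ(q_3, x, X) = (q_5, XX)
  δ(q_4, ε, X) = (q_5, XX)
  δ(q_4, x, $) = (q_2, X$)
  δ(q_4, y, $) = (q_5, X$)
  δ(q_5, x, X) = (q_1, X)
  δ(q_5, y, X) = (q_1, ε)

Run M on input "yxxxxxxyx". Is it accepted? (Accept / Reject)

(q_0, yxxxxxxyx, $)
  read y, top $: go to q_5, push X$ → (q_5, xxxxxxyx, X$)
  read x, top X: go to q_1, push X → (q_1, xxxxxyx, X$)
  read x, top X: go to q_2, push X → (q_2, xxxxyx, X$)
  read x, top X: go to q_4, push XX → (q_4, xxxyx, XX$)
  ε-move, top X: go to q_5, push XX → (q_5, xxxyx, XXX$)
  read x, top X: go to q_1, push X → (q_1, xxyx, XXX$)
  read x, top X: go to q_2, push X → (q_2, xyx, XXX$)
  read x, top X: go to q_4, push XX → (q_4, yx, XXXX$)
  ε-move, top X: go to q_5, push XX → (q_5, yx, XXXXX$)
  read y, top X: go to q_1, push ε → (q_1, x, XXXX$)
  read x, top X: go to q_2, push X → (q_2, ε, XXXX$)
All input consumed; state q_2 ∉ F and no further ε-move applies.

Reject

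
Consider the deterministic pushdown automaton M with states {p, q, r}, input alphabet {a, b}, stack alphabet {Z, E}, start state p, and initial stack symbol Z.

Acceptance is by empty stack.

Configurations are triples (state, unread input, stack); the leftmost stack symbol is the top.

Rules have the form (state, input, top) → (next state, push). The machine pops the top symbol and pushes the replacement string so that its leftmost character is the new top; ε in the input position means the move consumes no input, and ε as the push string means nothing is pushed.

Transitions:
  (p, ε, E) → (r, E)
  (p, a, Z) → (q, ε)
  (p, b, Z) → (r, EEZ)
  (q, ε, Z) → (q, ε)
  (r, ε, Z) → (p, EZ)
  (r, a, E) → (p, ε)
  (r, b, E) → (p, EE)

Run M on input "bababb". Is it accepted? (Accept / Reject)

Reject

(p, bababb, Z)
  read b, top Z: go to r, push EEZ → (r, ababb, EEZ)
  read a, top E: go to p, push ε → (p, babb, EZ)
  ε-move, top E: go to r, push E → (r, babb, EZ)
  read b, top E: go to p, push EE → (p, abb, EEZ)
  ε-move, top E: go to r, push E → (r, abb, EEZ)
  read a, top E: go to p, push ε → (p, bb, EZ)
  ε-move, top E: go to r, push E → (r, bb, EZ)
  read b, top E: go to p, push EE → (p, b, EEZ)
  ε-move, top E: go to r, push E → (r, b, EEZ)
  read b, top E: go to p, push EE → (p, ε, EEEZ)
  ε-move, top E: go to r, push E → (r, ε, EEEZ)
All input consumed; stack is EEEZ, not empty, and no further ε-move applies.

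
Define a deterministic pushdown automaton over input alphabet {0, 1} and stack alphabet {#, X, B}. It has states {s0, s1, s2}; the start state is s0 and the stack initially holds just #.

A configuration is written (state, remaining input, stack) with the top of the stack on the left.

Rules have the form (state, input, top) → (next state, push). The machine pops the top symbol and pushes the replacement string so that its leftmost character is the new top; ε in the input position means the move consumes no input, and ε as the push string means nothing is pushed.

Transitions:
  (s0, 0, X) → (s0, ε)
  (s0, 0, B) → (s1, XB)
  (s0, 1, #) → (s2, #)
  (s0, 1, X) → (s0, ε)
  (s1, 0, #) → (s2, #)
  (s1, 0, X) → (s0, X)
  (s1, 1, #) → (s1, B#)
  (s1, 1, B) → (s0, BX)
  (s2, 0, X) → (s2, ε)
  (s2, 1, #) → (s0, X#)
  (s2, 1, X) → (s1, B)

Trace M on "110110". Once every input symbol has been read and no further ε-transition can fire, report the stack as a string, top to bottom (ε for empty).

(s0, 110110, #)
  read 1, top #: go to s2, push # → (s2, 10110, #)
  read 1, top #: go to s0, push X# → (s0, 0110, X#)
  read 0, top X: go to s0, push ε → (s0, 110, #)
  read 1, top #: go to s2, push # → (s2, 10, #)
  read 1, top #: go to s0, push X# → (s0, 0, X#)
  read 0, top X: go to s0, push ε → (s0, ε, #)
All input consumed in state s0 with stack #.

#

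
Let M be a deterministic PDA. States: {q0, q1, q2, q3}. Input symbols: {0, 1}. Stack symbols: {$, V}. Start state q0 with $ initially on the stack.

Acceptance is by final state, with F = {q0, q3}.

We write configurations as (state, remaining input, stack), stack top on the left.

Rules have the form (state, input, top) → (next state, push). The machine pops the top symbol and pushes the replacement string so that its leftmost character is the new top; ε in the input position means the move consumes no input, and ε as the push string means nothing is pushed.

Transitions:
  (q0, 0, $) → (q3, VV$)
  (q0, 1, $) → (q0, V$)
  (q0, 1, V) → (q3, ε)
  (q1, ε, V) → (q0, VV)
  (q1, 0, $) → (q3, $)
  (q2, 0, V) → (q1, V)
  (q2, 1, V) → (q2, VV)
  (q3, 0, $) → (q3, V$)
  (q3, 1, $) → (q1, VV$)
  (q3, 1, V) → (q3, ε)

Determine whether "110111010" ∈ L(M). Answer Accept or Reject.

Reject

(q0, 110111010, $)
  read 1, top $: go to q0, push V$ → (q0, 10111010, V$)
  read 1, top V: go to q3, push ε → (q3, 0111010, $)
  read 0, top $: go to q3, push V$ → (q3, 111010, V$)
  read 1, top V: go to q3, push ε → (q3, 11010, $)
  read 1, top $: go to q1, push VV$ → (q1, 1010, VV$)
  ε-move, top V: go to q0, push VV → (q0, 1010, VVV$)
  read 1, top V: go to q3, push ε → (q3, 010, VV$)
No transition applies at (q3, 010, VV$); input not fully consumed.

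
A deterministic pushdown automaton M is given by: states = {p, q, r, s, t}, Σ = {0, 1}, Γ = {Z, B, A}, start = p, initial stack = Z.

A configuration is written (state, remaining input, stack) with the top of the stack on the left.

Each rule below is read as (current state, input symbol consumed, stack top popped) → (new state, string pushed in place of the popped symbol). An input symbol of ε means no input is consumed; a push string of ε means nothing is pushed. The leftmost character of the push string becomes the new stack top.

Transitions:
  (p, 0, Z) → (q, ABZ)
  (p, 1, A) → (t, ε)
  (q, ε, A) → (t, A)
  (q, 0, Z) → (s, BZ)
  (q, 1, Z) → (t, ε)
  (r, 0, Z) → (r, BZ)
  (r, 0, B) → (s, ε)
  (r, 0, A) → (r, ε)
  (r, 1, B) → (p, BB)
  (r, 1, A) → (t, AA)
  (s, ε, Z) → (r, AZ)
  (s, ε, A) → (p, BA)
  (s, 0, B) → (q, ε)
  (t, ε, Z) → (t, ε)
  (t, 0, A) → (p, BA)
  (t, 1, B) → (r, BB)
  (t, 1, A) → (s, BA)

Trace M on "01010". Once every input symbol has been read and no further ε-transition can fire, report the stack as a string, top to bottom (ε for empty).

(p, 01010, Z)
  read 0, top Z: go to q, push ABZ → (q, 1010, ABZ)
  ε-move, top A: go to t, push A → (t, 1010, ABZ)
  read 1, top A: go to s, push BA → (s, 010, BABZ)
  read 0, top B: go to q, push ε → (q, 10, ABZ)
  ε-move, top A: go to t, push A → (t, 10, ABZ)
  read 1, top A: go to s, push BA → (s, 0, BABZ)
  read 0, top B: go to q, push ε → (q, ε, ABZ)
  ε-move, top A: go to t, push A → (t, ε, ABZ)
All input consumed in state t with stack ABZ.

ABZ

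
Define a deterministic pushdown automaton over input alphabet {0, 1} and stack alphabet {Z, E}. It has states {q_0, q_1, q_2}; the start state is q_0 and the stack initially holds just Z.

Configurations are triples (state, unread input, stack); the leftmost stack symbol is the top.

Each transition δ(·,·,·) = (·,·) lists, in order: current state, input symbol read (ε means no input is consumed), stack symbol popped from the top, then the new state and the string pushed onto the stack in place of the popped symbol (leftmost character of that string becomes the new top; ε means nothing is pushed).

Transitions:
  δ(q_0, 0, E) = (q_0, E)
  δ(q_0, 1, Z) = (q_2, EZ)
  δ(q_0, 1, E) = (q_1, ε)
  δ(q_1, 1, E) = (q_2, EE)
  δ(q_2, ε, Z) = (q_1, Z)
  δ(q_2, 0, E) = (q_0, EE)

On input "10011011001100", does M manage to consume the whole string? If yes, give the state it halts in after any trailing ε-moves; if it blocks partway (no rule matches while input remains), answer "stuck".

q_0

(q_0, 10011011001100, Z) ⊢ (q_2, 0011011001100, EZ) ⊢ (q_0, 011011001100, EEZ) ⊢ (q_0, 11011001100, EEZ) ⊢ (q_1, 1011001100, EZ) ⊢ (q_2, 011001100, EEZ) ⊢ (q_0, 11001100, EEEZ) ⊢ (q_1, 1001100, EEZ) ⊢ (q_2, 001100, EEEZ) ⊢ (q_0, 01100, EEEEZ) ⊢ (q_0, 1100, EEEEZ) ⊢ (q_1, 100, EEEZ) ⊢ (q_2, 00, EEEEZ) ⊢ (q_0, 0, EEEEEZ) ⊢ (q_0, ε, EEEEEZ)
All input consumed; M is in state q_0.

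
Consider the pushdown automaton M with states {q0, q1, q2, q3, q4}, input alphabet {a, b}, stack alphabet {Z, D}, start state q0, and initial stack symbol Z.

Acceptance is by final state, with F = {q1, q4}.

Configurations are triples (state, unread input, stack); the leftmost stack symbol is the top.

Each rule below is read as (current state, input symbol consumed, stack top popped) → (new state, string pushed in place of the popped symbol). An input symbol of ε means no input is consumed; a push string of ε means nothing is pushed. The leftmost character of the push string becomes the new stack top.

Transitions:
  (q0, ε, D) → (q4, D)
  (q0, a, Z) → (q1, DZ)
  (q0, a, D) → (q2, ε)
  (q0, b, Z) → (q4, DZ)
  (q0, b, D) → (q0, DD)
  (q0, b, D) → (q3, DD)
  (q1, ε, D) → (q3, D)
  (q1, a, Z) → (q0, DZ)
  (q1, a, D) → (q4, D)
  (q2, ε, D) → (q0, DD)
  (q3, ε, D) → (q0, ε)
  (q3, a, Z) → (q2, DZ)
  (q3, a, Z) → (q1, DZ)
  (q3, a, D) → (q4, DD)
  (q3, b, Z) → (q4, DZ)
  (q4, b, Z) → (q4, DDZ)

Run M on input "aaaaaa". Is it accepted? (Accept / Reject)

Accept

One accepting computation: (q0, aaaaaa, Z) ⊢ (q1, aaaaa, DZ) ⊢ (q3, aaaaa, DZ) ⊢ (q0, aaaaa, Z) ⊢ (q1, aaaa, DZ) ⊢ (q3, aaaa, DZ) ⊢ (q0, aaaa, Z) ⊢ (q1, aaa, DZ) ⊢ (q3, aaa, DZ) ⊢ (q0, aaa, Z) ⊢ (q1, aa, DZ) ⊢ (q3, aa, DZ) ⊢ (q0, aa, Z) ⊢ (q1, a, DZ) ⊢ (q4, ε, DZ)
All input consumed and state q4 ∈ F.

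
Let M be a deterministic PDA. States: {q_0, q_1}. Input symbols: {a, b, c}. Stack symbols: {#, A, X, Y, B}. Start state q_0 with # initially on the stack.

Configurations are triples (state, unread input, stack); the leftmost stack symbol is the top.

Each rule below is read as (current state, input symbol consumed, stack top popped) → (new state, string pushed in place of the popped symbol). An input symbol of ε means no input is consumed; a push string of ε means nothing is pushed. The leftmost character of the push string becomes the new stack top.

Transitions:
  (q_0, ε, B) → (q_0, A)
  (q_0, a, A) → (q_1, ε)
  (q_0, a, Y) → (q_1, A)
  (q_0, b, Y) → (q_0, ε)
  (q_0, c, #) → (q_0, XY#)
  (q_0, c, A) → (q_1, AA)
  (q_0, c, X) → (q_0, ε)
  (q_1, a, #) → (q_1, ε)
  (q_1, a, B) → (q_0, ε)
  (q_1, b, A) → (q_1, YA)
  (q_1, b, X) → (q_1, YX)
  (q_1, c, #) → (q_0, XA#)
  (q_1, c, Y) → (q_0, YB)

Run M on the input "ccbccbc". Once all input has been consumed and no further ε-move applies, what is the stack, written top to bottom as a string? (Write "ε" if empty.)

(q_0, ccbccbc, #)
  read c, top #: go to q_0, push XY# → (q_0, cbccbc, XY#)
  read c, top X: go to q_0, push ε → (q_0, bccbc, Y#)
  read b, top Y: go to q_0, push ε → (q_0, ccbc, #)
  read c, top #: go to q_0, push XY# → (q_0, cbc, XY#)
  read c, top X: go to q_0, push ε → (q_0, bc, Y#)
  read b, top Y: go to q_0, push ε → (q_0, c, #)
  read c, top #: go to q_0, push XY# → (q_0, ε, XY#)
All input consumed in state q_0 with stack XY#.

XY#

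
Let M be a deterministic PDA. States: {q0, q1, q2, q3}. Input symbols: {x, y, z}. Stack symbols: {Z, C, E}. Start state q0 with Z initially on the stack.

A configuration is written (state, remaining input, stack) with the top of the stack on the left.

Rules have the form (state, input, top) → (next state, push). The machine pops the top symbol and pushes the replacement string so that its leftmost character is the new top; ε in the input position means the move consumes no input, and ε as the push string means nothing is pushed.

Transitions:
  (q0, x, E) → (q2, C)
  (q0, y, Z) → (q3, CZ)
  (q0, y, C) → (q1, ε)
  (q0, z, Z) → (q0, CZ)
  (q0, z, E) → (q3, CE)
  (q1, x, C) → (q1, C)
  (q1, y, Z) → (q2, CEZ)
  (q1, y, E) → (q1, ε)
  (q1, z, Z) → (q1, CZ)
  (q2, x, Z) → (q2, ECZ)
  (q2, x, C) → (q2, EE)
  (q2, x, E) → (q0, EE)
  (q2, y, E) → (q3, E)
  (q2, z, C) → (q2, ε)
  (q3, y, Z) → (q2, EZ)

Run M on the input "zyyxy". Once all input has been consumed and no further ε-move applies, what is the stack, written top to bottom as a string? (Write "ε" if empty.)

EEEZ

(q0, zyyxy, Z)
  read z, top Z: go to q0, push CZ → (q0, yyxy, CZ)
  read y, top C: go to q1, push ε → (q1, yxy, Z)
  read y, top Z: go to q2, push CEZ → (q2, xy, CEZ)
  read x, top C: go to q2, push EE → (q2, y, EEEZ)
  read y, top E: go to q3, push E → (q3, ε, EEEZ)
All input consumed in state q3 with stack EEEZ.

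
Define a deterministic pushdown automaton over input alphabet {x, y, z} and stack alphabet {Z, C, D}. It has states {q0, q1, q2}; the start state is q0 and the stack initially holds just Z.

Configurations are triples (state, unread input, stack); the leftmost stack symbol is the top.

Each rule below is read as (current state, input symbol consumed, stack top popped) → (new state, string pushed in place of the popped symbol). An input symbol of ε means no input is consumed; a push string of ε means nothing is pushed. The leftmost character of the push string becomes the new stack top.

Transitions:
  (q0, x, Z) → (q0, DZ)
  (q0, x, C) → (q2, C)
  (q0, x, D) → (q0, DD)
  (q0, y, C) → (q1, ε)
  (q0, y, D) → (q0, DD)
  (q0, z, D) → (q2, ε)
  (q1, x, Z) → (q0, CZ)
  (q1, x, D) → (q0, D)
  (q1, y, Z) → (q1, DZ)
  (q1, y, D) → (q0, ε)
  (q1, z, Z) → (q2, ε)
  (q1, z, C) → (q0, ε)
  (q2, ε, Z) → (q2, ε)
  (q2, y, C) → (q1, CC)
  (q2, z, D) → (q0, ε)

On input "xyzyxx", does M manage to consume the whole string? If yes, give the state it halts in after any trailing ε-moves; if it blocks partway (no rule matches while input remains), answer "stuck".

stuck

(q0, xyzyxx, Z) ⊢ (q0, yzyxx, DZ) ⊢ (q0, zyxx, DDZ) ⊢ (q2, yxx, DZ)
No transition for (q2, y, top D); M blocks with input yxx remaining.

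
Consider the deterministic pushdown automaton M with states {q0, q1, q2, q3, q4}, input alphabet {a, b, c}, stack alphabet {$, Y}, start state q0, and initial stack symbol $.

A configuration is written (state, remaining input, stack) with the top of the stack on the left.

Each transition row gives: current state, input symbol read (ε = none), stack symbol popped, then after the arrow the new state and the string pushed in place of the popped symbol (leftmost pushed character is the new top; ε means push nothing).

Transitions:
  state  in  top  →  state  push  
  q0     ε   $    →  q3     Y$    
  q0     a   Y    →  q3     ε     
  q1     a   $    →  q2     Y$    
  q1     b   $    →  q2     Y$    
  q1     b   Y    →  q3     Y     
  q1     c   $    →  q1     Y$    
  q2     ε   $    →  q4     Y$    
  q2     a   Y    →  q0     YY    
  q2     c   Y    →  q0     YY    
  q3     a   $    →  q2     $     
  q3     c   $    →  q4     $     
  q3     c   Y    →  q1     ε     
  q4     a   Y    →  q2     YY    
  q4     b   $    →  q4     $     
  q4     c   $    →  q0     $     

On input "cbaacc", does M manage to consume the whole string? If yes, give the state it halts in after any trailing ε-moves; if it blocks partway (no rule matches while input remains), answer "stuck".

(q0, cbaacc, $)
  ε-move, top $: go to q3, push Y$ → (q3, cbaacc, Y$)
  read c, top Y: go to q1, push ε → (q1, baacc, $)
  read b, top $: go to q2, push Y$ → (q2, aacc, Y$)
  read a, top Y: go to q0, push YY → (q0, acc, YY$)
  read a, top Y: go to q3, push ε → (q3, cc, Y$)
  read c, top Y: go to q1, push ε → (q1, c, $)
  read c, top $: go to q1, push Y$ → (q1, ε, Y$)
All input consumed; M is in state q1.

q1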